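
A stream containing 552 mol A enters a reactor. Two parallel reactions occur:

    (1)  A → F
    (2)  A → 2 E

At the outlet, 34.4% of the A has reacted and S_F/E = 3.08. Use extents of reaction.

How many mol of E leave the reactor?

53 mol

Conversion of A: A consumed = 0.344 × 552 = 189.9 mol = 1ξ₁ + 1ξ₂.
Selectivity: 1ξ₁ / (2ξ₂) = 3.08 → ξ₁ = 6.16 ξ₂.
Substitute: (1·6.16 + 1) ξ₂ = 189.9 → ξ₂ = 26.52 mol, ξ₁ = 163.4 mol.
Outlet amounts (n = n₀ + Σ ν·ξ):
  A: 552 − 1(163.4) − 1(26.52) = 362.1
  F: 0 + 1(163.4) = 163.4
  E: 0 + 2(26.52) = 53.04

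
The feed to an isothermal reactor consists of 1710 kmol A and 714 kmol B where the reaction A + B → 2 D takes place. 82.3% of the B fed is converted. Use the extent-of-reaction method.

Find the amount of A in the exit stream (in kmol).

B reacted = 0.823 × 714 = 587.6 kmol; ν_B = −1, so ξ = 587.6/1 = 587.6 kmol.
Outlet amounts (n = n₀ + ν ξ):
  A: 1710 − 1(587.6) = 1122
  B: 714 − 1(587.6) = 126.4
  D: 0 + 2(587.6) = 1175

1120 kmol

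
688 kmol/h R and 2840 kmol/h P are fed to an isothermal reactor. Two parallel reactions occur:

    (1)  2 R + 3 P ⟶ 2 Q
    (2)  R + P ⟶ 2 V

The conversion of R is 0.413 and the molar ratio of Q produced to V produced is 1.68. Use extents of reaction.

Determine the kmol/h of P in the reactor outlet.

Conversion of R: R consumed = 0.413 × 688 = 284.1 kmol/h = 2ξ₁ + 1ξ₂.
Selectivity: 2ξ₁ / (2ξ₂) = 1.68 → ξ₁ = 1.68 ξ₂.
Substitute: (2·1.68 + 1) ξ₂ = 284.1 → ξ₂ = 65.17 kmol/h, ξ₁ = 109.5 kmol/h.
Outlet amounts (n = n₀ + Σ ν·ξ):
  R: 688 − 2(109.5) − 1(65.17) = 403.9
  P: 2840 − 3(109.5) − 1(65.17) = 2446
  Q: 0 + 2(109.5) = 219
  V: 0 + 2(65.17) = 130.3

2450 kmol/h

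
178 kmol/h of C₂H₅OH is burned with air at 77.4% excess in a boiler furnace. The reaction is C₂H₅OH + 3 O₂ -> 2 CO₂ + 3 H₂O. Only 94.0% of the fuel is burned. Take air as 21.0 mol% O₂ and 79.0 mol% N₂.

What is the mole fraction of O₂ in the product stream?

Stoichiometric O₂ = 3 × 178 = 534 kmol/h; O₂ fed = 534 × 1.774 = 947.3 kmol/h.
N₂ fed = 947.3 × 79/21 = 3564 kmol/h.
Fuel reacted = 0.94 × 178 → ξ = 167.3 kmol/h.
Outlet (n = n₀ + ν ξ):
  C₂H₅OH: 178 − 1(167.3) = 10.68
  O₂: 947.3 − 3(167.3) = 445.4
  N₂: 3564 (inert)
  CO₂: 0 + 2(167.3) = 334.6
  H₂O: 0 + 3(167.3) = 502
Total out = 4856 kmol/h; y_O₂ = 445.4 / 4856 = 0.09171.

0.0917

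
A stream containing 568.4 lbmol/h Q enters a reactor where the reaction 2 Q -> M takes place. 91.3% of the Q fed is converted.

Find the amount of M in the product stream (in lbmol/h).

Q reacted = 0.913 × 568.4 = 518.9 lbmol/h; ν_Q = −2, so ξ = 518.9/2 = 259.5 lbmol/h.
Outlet amounts (n = n₀ + ν ξ):
  Q: 568.4 − 2(259.5) = 49.45
  M: 0 + 1(259.5) = 259.5

259 lbmol/h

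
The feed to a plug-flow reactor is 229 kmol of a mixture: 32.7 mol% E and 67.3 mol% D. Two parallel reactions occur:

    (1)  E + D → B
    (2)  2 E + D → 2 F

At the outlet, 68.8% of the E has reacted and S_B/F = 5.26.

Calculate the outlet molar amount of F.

Conversion of E: E consumed = 0.688 × 74.88 = 51.52 kmol = 1ξ₁ + 2ξ₂.
Selectivity: 1ξ₁ / (2ξ₂) = 5.26 → ξ₁ = 10.52 ξ₂.
Substitute: (1·10.52 + 2) ξ₂ = 51.52 → ξ₂ = 4.115 kmol, ξ₁ = 43.29 kmol.
Outlet amounts (n = n₀ + Σ ν·ξ):
  E: 74.88 − 1(43.29) − 2(4.115) = 23.36
  D: 154.1 − 1(43.29) − 1(4.115) = 106.7
  B: 0 + 1(43.29) = 43.29
  F: 0 + 2(4.115) = 8.23

8.23 kmol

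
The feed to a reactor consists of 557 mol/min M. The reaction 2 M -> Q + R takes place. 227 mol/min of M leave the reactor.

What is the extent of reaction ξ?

ξ = 165 mol/min

For M: n = n₀ − 2ξ → 227 = 557 − 2ξ, giving ξ = 165 mol/min.
Outlet amounts (n = n₀ + ν ξ):
  M: 557 − 2(165) = 227
  Q: 0 + 1(165) = 165
  R: 0 + 1(165) = 165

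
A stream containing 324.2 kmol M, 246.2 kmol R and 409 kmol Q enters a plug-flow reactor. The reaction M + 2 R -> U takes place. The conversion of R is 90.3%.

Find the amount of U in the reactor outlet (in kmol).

R reacted = 0.903 × 246.2 = 222.3 kmol; ν_R = −2, so ξ = 222.3/2 = 111.2 kmol.
Outlet amounts (n = n₀ + ν ξ):
  M: 324.2 − 1(111.2) = 213
  R: 246.2 − 2(111.2) = 23.88
  U: 0 + 1(111.2) = 111.2
  Q: 409 (inert)

111 kmol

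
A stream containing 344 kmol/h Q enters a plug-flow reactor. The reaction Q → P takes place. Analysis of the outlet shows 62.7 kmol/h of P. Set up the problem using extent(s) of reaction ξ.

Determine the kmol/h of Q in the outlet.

281 kmol/h

For P: n = n₀ + 1ξ → 62.7 = 0 + 1ξ, giving ξ = 62.7 kmol/h.
Outlet amounts (n = n₀ + ν ξ):
  Q: 344 − 1(62.7) = 281.3
  P: 0 + 1(62.7) = 62.7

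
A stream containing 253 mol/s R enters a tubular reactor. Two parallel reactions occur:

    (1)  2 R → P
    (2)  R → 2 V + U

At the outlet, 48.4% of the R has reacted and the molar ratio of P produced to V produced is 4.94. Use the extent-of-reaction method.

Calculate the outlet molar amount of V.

11.8 mol/s

Conversion of R: R consumed = 0.484 × 253 = 122.5 mol/s = 2ξ₁ + 1ξ₂.
Selectivity: 1ξ₁ / (2ξ₂) = 4.94 → ξ₁ = 9.88 ξ₂.
Substitute: (2·9.88 + 1) ξ₂ = 122.5 → ξ₂ = 5.898 mol/s, ξ₁ = 58.28 mol/s.
Outlet amounts (n = n₀ + Σ ν·ξ):
  R: 253 − 2(58.28) − 1(5.898) = 130.5
  P: 0 + 1(58.28) = 58.28
  V: 0 + 2(5.898) = 11.8
  U: 0 + 1(5.898) = 5.898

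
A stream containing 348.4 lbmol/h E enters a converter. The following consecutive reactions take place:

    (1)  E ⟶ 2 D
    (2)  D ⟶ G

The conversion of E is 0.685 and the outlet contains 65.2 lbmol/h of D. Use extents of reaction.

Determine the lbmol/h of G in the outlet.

412 lbmol/h

Conversion of E: E consumed = 1ξ₁ = 0.685 × 348.4 → ξ₁ = 238.7 lbmol/h.
D balance: n_D = 0 + 2ξ₁ − 1ξ₂ = 65.2 → ξ₂ = (2·238.7 − 65.2)/1 = 412.1 lbmol/h.
Outlet amounts (n = n₀ + Σ ν·ξ):
  E: 348.4 − 1(238.7) = 109.7
  D: 0 + 2(238.7) − 1(412.1) = 65.2
  G: 0 + 1(412.1) = 412.1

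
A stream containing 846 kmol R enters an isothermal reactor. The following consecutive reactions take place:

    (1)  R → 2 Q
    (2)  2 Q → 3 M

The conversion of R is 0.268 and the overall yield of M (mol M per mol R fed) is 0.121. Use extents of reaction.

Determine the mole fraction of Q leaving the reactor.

0.348

Conversion of R: R consumed = 1ξ₁ = 0.268 × 846 → ξ₁ = 226.7 kmol.
Yield of M: 3ξ₂ / 846 = 0.121 → ξ₂ = 34.12 kmol.
Outlet amounts (n = n₀ + Σ ν·ξ):
  R: 846 − 1(226.7) = 619.3
  Q: 0 + 2(226.7) − 2(34.12) = 385.2
  M: 0 + 3(34.12) = 102.4
Total out = 1107 kmol; y_Q = 385.2 / 1107 = 0.348.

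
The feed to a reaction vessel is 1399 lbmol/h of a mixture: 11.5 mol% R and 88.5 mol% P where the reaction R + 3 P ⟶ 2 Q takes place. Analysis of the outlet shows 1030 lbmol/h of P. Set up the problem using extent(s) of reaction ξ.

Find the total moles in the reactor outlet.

For P: n = n₀ − 3ξ → 1030 = 1238 − 3ξ, giving ξ = 69.37 lbmol/h.
Outlet amounts (n = n₀ + ν ξ):
  R: 160.9 − 1(69.37) = 91.51
  P: 1238 − 3(69.37) = 1030
  Q: 0 + 2(69.37) = 138.7
Total out = 91.51 + 1030 + 138.7 = 1260 lbmol/h.

1260 lbmol/h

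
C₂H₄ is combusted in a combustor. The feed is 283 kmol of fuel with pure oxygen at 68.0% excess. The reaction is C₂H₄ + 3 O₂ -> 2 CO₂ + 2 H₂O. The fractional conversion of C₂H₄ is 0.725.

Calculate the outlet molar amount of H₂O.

Stoichiometric O₂ = 3 × 283 = 849 kmol; O₂ fed = 849 × 1.680 = 1426 kmol.
Fuel reacted = 0.725 × 283 → ξ = 205.2 kmol.
Outlet (n = n₀ + ν ξ):
  C₂H₄: 283 − 1(205.2) = 77.83
  O₂: 1426 − 3(205.2) = 810.8
  CO₂: 0 + 2(205.2) = 410.3
  H₂O: 0 + 2(205.2) = 410.3

410 kmol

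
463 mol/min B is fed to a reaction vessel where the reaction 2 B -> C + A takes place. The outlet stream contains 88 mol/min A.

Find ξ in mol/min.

For A: n = n₀ + 1ξ → 88 = 0 + 1ξ, giving ξ = 88 mol/min.
Outlet amounts (n = n₀ + ν ξ):
  B: 463 − 2(88) = 287
  C: 0 + 1(88) = 88
  A: 0 + 1(88) = 88

ξ = 88 mol/min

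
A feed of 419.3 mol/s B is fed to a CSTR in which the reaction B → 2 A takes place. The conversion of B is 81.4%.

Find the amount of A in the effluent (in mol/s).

683 mol/s

B reacted = 0.814 × 419.3 = 341.3 mol/s; ν_B = −1, so ξ = 341.3/1 = 341.3 mol/s.
Outlet amounts (n = n₀ + ν ξ):
  B: 419.3 − 1(341.3) = 77.99
  A: 0 + 2(341.3) = 682.6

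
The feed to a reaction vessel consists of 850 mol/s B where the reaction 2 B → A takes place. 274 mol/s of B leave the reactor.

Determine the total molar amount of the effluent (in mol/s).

For B: n = n₀ − 2ξ → 274 = 850 − 2ξ, giving ξ = 288 mol/s.
Outlet amounts (n = n₀ + ν ξ):
  B: 850 − 2(288) = 274
  A: 0 + 1(288) = 288
Total out = 274 + 288 = 562 mol/s.

562 mol/s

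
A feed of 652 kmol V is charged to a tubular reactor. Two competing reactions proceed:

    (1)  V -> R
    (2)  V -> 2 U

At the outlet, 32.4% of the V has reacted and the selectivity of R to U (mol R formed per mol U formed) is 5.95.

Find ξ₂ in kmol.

ξ₂ = 16.4 kmol

Conversion of V: V consumed = 0.324 × 652 = 211.2 kmol = 1ξ₁ + 1ξ₂.
Selectivity: 1ξ₁ / (2ξ₂) = 5.95 → ξ₁ = 11.9 ξ₂.
Substitute: (1·11.9 + 1) ξ₂ = 211.2 → ξ₂ = 16.38 kmol, ξ₁ = 194.9 kmol.
Outlet amounts (n = n₀ + Σ ν·ξ):
  V: 652 − 1(194.9) − 1(16.38) = 440.8
  R: 0 + 1(194.9) = 194.9
  U: 0 + 2(16.38) = 32.75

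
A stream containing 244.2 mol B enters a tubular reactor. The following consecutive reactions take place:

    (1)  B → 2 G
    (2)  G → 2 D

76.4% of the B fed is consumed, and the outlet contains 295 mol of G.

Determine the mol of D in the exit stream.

Conversion of B: B consumed = 1ξ₁ = 0.764 × 244.2 → ξ₁ = 186.6 mol.
G balance: n_G = 0 + 2ξ₁ − 1ξ₂ = 295 → ξ₂ = (2·186.6 − 295)/1 = 78.14 mol.
Outlet amounts (n = n₀ + Σ ν·ξ):
  B: 244.2 − 1(186.6) = 57.63
  G: 0 + 2(186.6) − 1(78.14) = 295
  D: 0 + 2(78.14) = 156.3

156 mol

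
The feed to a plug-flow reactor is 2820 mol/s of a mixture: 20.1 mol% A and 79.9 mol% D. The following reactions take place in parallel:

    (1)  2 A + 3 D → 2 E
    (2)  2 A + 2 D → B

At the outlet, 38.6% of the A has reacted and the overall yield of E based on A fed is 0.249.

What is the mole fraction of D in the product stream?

Yield of E: 2ξ₁ / 566.8 = 0.249 → ξ₁ = 70.57 mol/s.
Conversion of A: 2ξ₁ + 2ξ₂ = 0.386 × 566.8 = 218.8 → ξ₂ = 38.83 mol/s.
Outlet amounts (n = n₀ + Σ ν·ξ):
  A: 566.8 − 2(70.57) − 2(38.83) = 348
  D: 2253 − 3(70.57) − 2(38.83) = 1964
  E: 0 + 2(70.57) = 141.1
  B: 0 + 1(38.83) = 38.83
Total out = 2492 mol/s; y_D = 1964 / 2492 = 0.7881.

0.788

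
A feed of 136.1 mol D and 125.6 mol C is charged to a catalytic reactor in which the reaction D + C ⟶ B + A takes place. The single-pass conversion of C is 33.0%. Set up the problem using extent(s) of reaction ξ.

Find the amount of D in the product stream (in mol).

94.7 mol

C reacted = 0.33 × 125.6 = 41.45 mol; ν_C = −1, so ξ = 41.45/1 = 41.45 mol.
Outlet amounts (n = n₀ + ν ξ):
  D: 136.1 − 1(41.45) = 94.65
  C: 125.6 − 1(41.45) = 84.15
  B: 0 + 1(41.45) = 41.45
  A: 0 + 1(41.45) = 41.45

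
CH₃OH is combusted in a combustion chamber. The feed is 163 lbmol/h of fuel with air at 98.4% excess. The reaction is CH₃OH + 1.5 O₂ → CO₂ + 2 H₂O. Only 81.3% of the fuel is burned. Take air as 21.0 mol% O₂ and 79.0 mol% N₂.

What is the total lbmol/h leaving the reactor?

Stoichiometric O₂ = 1.5 × 163 = 244.5 lbmol/h; O₂ fed = 244.5 × 1.984 = 485.1 lbmol/h.
N₂ fed = 485.1 × 79/21 = 1825 lbmol/h.
Fuel reacted = 0.813 × 163 → ξ = 132.5 lbmol/h.
Outlet (n = n₀ + ν ξ):
  CH₃OH: 163 − 1(132.5) = 30.48
  O₂: 485.1 − 1.5(132.5) = 286.3
  N₂: 1825 (inert)
  CO₂: 0 + 1(132.5) = 132.5
  H₂O: 0 + 2(132.5) = 265
Total out = 30.48 + 286.3 + 1825 + 132.5 + 265 = 2539 lbmol/h.

2540 lbmol/h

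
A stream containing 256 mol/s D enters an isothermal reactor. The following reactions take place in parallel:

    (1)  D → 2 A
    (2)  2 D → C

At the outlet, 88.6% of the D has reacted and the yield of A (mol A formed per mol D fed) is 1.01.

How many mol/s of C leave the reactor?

Yield of A: 2ξ₁ / 256 = 1.01 → ξ₁ = 129.3 mol/s.
Conversion of D: 1ξ₁ + 2ξ₂ = 0.886 × 256 = 226.8 → ξ₂ = 48.77 mol/s.
Outlet amounts (n = n₀ + Σ ν·ξ):
  D: 256 − 1(129.3) − 2(48.77) = 29.18
  A: 0 + 2(129.3) = 258.6
  C: 0 + 1(48.77) = 48.77

48.8 mol/s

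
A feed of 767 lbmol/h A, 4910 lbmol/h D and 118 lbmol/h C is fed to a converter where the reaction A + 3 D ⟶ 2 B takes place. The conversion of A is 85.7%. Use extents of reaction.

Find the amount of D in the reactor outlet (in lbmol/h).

A reacted = 0.857 × 767 = 657.3 lbmol/h; ν_A = −1, so ξ = 657.3/1 = 657.3 lbmol/h.
Outlet amounts (n = n₀ + ν ξ):
  A: 767 − 1(657.3) = 109.7
  D: 4910 − 3(657.3) = 2938
  B: 0 + 2(657.3) = 1315
  C: 118 (inert)

2940 lbmol/h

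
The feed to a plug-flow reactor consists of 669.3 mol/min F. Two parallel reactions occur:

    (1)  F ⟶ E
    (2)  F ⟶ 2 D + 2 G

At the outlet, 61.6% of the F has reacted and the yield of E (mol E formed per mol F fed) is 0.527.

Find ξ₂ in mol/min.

ξ₂ = 59.6 mol/min

Yield of E: 1ξ₁ / 669.3 = 0.527 → ξ₁ = 352.7 mol/min.
Conversion of F: 1ξ₁ + 1ξ₂ = 0.616 × 669.3 = 412.3 → ξ₂ = 59.57 mol/min.
Outlet amounts (n = n₀ + Σ ν·ξ):
  F: 669.3 − 1(352.7) − 1(59.57) = 257
  E: 0 + 1(352.7) = 352.7
  D: 0 + 2(59.57) = 119.1
  G: 0 + 2(59.57) = 119.1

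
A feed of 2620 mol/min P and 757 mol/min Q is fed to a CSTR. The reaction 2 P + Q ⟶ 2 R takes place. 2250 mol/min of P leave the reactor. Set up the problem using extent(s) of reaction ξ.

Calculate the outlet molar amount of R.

370 mol/min

For P: n = n₀ − 2ξ → 2250 = 2620 − 2ξ, giving ξ = 185 mol/min.
Outlet amounts (n = n₀ + ν ξ):
  P: 2620 − 2(185) = 2250
  Q: 757 − 1(185) = 572
  R: 0 + 2(185) = 370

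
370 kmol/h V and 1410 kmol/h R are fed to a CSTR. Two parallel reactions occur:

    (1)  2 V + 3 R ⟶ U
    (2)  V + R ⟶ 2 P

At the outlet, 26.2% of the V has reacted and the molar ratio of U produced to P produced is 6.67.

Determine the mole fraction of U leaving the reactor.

0.0293

Conversion of V: V consumed = 0.262 × 370 = 96.94 kmol/h = 2ξ₁ + 1ξ₂.
Selectivity: 1ξ₁ / (2ξ₂) = 6.67 → ξ₁ = 13.34 ξ₂.
Substitute: (2·13.34 + 1) ξ₂ = 96.94 → ξ₂ = 3.502 kmol/h, ξ₁ = 46.72 kmol/h.
Outlet amounts (n = n₀ + Σ ν·ξ):
  V: 370 − 2(46.72) − 1(3.502) = 273.1
  R: 1410 − 3(46.72) − 1(3.502) = 1266
  U: 0 + 1(46.72) = 46.72
  P: 0 + 2(3.502) = 7.004
Total out = 1593 kmol/h; y_U = 46.72 / 1593 = 0.02933.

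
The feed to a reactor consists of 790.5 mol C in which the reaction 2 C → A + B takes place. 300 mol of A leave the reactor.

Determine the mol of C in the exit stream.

For A: n = n₀ + 1ξ → 300 = 0 + 1ξ, giving ξ = 300 mol.
Outlet amounts (n = n₀ + ν ξ):
  C: 790.5 − 2(300) = 190.5
  A: 0 + 1(300) = 300
  B: 0 + 1(300) = 300

190 mol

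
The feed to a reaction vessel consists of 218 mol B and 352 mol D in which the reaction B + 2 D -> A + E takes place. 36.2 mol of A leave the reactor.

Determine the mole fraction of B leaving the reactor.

For A: n = n₀ + 1ξ → 36.2 = 0 + 1ξ, giving ξ = 36.2 mol.
Outlet amounts (n = n₀ + ν ξ):
  B: 218 − 1(36.2) = 181.8
  D: 352 − 2(36.2) = 279.6
  A: 0 + 1(36.2) = 36.2
  E: 0 + 1(36.2) = 36.2
Total out = 533.8 mol; y_B = 181.8 / 533.8 = 0.3406.

0.341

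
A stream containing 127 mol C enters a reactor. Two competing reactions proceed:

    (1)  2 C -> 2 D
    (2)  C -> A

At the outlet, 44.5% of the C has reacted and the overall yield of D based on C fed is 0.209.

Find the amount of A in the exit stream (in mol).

30 mol

Yield of D: 2ξ₁ / 127 = 0.209 → ξ₁ = 13.27 mol.
Conversion of C: 2ξ₁ + 1ξ₂ = 0.445 × 127 = 56.52 → ξ₂ = 29.97 mol.
Outlet amounts (n = n₀ + Σ ν·ξ):
  C: 127 − 2(13.27) − 1(29.97) = 70.48
  D: 0 + 2(13.27) = 26.54
  A: 0 + 1(29.97) = 29.97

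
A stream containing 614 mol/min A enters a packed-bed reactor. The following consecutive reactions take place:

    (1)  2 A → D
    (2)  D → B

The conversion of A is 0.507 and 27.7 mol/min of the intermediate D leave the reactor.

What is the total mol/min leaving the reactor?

Conversion of A: A consumed = 2ξ₁ = 0.507 × 614 → ξ₁ = 155.6 mol/min.
D balance: n_D = 0 + 1ξ₁ − 1ξ₂ = 27.7 → ξ₂ = (1·155.6 − 27.7)/1 = 127.9 mol/min.
Outlet amounts (n = n₀ + Σ ν·ξ):
  A: 614 − 2(155.6) = 302.7
  D: 0 + 1(155.6) − 1(127.9) = 27.7
  B: 0 + 1(127.9) = 127.9
Total out = 302.7 + 27.7 + 127.9 = 458.4 mol/min.

458 mol/min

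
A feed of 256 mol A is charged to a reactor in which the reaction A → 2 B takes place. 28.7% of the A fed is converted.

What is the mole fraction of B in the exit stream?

A reacted = 0.287 × 256 = 73.47 mol; ν_A = −1, so ξ = 73.47/1 = 73.47 mol.
Outlet amounts (n = n₀ + ν ξ):
  A: 256 − 1(73.47) = 182.5
  B: 0 + 2(73.47) = 146.9
Total out = 329.5 mol; y_B = 146.9 / 329.5 = 0.446.

0.446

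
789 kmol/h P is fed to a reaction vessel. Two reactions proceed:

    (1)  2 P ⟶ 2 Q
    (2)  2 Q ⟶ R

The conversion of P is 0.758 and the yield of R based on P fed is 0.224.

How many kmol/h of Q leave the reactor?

245 kmol/h

Conversion of P: P consumed = 2ξ₁ = 0.758 × 789 → ξ₁ = 299 kmol/h.
Yield of R: 1ξ₂ / 789 = 0.224 → ξ₂ = 176.7 kmol/h.
Outlet amounts (n = n₀ + Σ ν·ξ):
  P: 789 − 2(299) = 190.9
  Q: 0 + 2(299) − 2(176.7) = 244.6
  R: 0 + 1(176.7) = 176.7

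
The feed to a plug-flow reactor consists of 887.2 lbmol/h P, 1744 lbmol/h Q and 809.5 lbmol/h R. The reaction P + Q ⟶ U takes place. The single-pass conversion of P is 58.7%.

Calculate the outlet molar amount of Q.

1220 lbmol/h

P reacted = 0.587 × 887.2 = 520.8 lbmol/h; ν_P = −1, so ξ = 520.8/1 = 520.8 lbmol/h.
Outlet amounts (n = n₀ + ν ξ):
  P: 887.2 − 1(520.8) = 366.4
  Q: 1744 − 1(520.8) = 1223
  U: 0 + 1(520.8) = 520.8
  R: 809.5 (inert)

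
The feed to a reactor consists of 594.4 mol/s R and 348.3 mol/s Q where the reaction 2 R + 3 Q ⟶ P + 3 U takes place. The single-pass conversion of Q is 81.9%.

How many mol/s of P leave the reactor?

95.1 mol/s

Q reacted = 0.819 × 348.3 = 285.3 mol/s; ν_Q = −3, so ξ = 285.3/3 = 95.09 mol/s.
Outlet amounts (n = n₀ + ν ξ):
  R: 594.4 − 2(95.09) = 404.2
  Q: 348.3 − 3(95.09) = 63.04
  P: 0 + 1(95.09) = 95.09
  U: 0 + 3(95.09) = 285.3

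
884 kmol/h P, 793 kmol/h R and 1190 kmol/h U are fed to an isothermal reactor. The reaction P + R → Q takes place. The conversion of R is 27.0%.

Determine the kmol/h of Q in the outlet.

R reacted = 0.27 × 793 = 214.1 kmol/h; ν_R = −1, so ξ = 214.1/1 = 214.1 kmol/h.
Outlet amounts (n = n₀ + ν ξ):
  P: 884 − 1(214.1) = 669.9
  R: 793 − 1(214.1) = 578.9
  Q: 0 + 1(214.1) = 214.1
  U: 1190 (inert)

214 kmol/h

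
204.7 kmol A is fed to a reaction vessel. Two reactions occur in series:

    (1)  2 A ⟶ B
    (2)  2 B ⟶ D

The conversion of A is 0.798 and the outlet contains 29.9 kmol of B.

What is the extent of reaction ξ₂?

Conversion of A: A consumed = 2ξ₁ = 0.798 × 204.7 → ξ₁ = 81.68 kmol.
B balance: n_B = 0 + 1ξ₁ − 2ξ₂ = 29.9 → ξ₂ = (1·81.68 − 29.9)/2 = 25.89 kmol.
Outlet amounts (n = n₀ + Σ ν·ξ):
  A: 204.7 − 2(81.68) = 41.35
  B: 0 + 1(81.68) − 2(25.89) = 29.9
  D: 0 + 1(25.89) = 25.89

ξ₂ = 25.9 kmol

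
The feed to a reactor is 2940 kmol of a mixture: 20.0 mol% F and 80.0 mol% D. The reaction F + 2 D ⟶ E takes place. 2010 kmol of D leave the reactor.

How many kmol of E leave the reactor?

171 kmol

For D: n = n₀ − 2ξ → 2010 = 2352 − 2ξ, giving ξ = 171 kmol.
Outlet amounts (n = n₀ + ν ξ):
  F: 588 − 1(171) = 417
  D: 2352 − 2(171) = 2010
  E: 0 + 1(171) = 171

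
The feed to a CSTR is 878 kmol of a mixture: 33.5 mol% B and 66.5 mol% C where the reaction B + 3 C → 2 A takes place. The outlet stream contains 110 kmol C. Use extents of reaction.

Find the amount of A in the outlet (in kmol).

316 kmol

For C: n = n₀ − 3ξ → 110 = 583.9 − 3ξ, giving ξ = 158 kmol.
Outlet amounts (n = n₀ + ν ξ):
  B: 294.1 − 1(158) = 136.2
  C: 583.9 − 3(158) = 110
  A: 0 + 2(158) = 315.9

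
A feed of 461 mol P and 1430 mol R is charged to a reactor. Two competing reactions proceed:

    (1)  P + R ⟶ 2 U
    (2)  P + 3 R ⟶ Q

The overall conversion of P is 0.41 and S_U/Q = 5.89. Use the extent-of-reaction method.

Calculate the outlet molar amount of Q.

47.9 mol

Conversion of P: P consumed = 0.41 × 461 = 189 mol = 1ξ₁ + 1ξ₂.
Selectivity: 2ξ₁ / (1ξ₂) = 5.89 → ξ₁ = 2.945 ξ₂.
Substitute: (1·2.945 + 1) ξ₂ = 189 → ξ₂ = 47.91 mol, ξ₁ = 141.1 mol.
Outlet amounts (n = n₀ + Σ ν·ξ):
  P: 461 − 1(141.1) − 1(47.91) = 272
  R: 1430 − 1(141.1) − 3(47.91) = 1145
  U: 0 + 2(141.1) = 282.2
  Q: 0 + 1(47.91) = 47.91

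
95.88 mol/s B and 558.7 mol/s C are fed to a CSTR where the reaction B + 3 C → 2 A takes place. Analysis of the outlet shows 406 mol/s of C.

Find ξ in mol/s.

ξ = 50.9 mol/s

For C: n = n₀ − 3ξ → 406 = 558.7 − 3ξ, giving ξ = 50.9 mol/s.
Outlet amounts (n = n₀ + ν ξ):
  B: 95.88 − 1(50.9) = 44.98
  C: 558.7 − 3(50.9) = 406
  A: 0 + 2(50.9) = 101.8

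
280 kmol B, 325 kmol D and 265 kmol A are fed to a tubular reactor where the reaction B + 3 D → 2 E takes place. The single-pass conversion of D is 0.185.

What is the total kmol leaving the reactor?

D reacted = 0.185 × 325 = 60.12 kmol; ν_D = −3, so ξ = 60.12/3 = 20.04 kmol.
Outlet amounts (n = n₀ + ν ξ):
  B: 280 − 1(20.04) = 260
  D: 325 − 3(20.04) = 264.9
  E: 0 + 2(20.04) = 40.08
  A: 265 (inert)
Total out = 260 + 264.9 + 40.08 + 265 = 829.9 kmol.

830 kmol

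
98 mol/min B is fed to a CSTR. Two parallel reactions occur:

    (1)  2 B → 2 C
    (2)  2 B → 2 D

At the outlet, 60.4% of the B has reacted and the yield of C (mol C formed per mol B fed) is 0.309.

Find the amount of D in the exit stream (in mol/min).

Yield of C: 2ξ₁ / 98 = 0.309 → ξ₁ = 15.14 mol/min.
Conversion of B: 2ξ₁ + 2ξ₂ = 0.604 × 98 = 59.19 → ξ₂ = 14.46 mol/min.
Outlet amounts (n = n₀ + Σ ν·ξ):
  B: 98 − 2(15.14) − 2(14.46) = 38.81
  C: 0 + 2(15.14) = 30.28
  D: 0 + 2(14.46) = 28.91

28.9 mol/min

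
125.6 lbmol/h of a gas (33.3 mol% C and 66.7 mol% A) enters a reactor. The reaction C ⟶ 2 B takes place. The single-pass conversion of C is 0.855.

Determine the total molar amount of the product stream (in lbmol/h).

C reacted = 0.855 × 41.82 = 35.76 lbmol/h; ν_C = −1, so ξ = 35.76/1 = 35.76 lbmol/h.
Outlet amounts (n = n₀ + ν ξ):
  C: 41.82 − 1(35.76) = 6.065
  B: 0 + 2(35.76) = 71.52
  A: 83.78 (inert)
Total out = 6.065 + 71.52 + 83.78 = 161.4 lbmol/h.

161 lbmol/h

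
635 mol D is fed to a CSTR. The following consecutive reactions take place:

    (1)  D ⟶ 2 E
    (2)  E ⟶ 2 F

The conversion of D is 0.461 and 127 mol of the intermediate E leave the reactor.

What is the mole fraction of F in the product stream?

0.661

Conversion of D: D consumed = 1ξ₁ = 0.461 × 635 → ξ₁ = 292.7 mol.
E balance: n_E = 0 + 2ξ₁ − 1ξ₂ = 127 → ξ₂ = (2·292.7 − 127)/1 = 458.5 mol.
Outlet amounts (n = n₀ + Σ ν·ξ):
  D: 635 − 1(292.7) = 342.3
  E: 0 + 2(292.7) − 1(458.5) = 127
  F: 0 + 2(458.5) = 916.9
Total out = 1386 mol; y_F = 916.9 / 1386 = 0.6615.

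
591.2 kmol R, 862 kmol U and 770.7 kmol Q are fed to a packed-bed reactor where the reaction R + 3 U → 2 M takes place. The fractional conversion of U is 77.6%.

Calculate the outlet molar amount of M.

U reacted = 0.776 × 862 = 668.9 kmol; ν_U = −3, so ξ = 668.9/3 = 223 kmol.
Outlet amounts (n = n₀ + ν ξ):
  R: 591.2 − 1(223) = 368.2
  U: 862 − 3(223) = 193.1
  M: 0 + 2(223) = 445.9
  Q: 770.7 (inert)

446 kmol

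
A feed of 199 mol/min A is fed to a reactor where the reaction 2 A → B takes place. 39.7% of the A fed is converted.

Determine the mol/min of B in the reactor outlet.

39.5 mol/min

A reacted = 0.397 × 199 = 79 mol/min; ν_A = −2, so ξ = 79/2 = 39.5 mol/min.
Outlet amounts (n = n₀ + ν ξ):
  A: 199 − 2(39.5) = 120
  B: 0 + 1(39.5) = 39.5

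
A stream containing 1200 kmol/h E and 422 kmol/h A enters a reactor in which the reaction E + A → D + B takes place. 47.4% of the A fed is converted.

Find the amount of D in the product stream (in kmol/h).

200 kmol/h

A reacted = 0.474 × 422 = 200 kmol/h; ν_A = −1, so ξ = 200/1 = 200 kmol/h.
Outlet amounts (n = n₀ + ν ξ):
  E: 1200 − 1(200) = 1000
  A: 422 − 1(200) = 222
  D: 0 + 1(200) = 200
  B: 0 + 1(200) = 200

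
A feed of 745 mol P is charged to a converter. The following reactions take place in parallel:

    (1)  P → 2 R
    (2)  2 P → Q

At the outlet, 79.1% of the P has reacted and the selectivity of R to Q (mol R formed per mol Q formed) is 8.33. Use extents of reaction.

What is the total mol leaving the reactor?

Conversion of P: P consumed = 0.791 × 745 = 589.3 mol = 1ξ₁ + 2ξ₂.
Selectivity: 2ξ₁ / (1ξ₂) = 8.33 → ξ₁ = 4.165 ξ₂.
Substitute: (1·4.165 + 2) ξ₂ = 589.3 → ξ₂ = 95.59 mol, ξ₁ = 398.1 mol.
Outlet amounts (n = n₀ + Σ ν·ξ):
  P: 745 − 1(398.1) − 2(95.59) = 155.7
  R: 0 + 2(398.1) = 796.2
  Q: 0 + 1(95.59) = 95.59
Total out = 155.7 + 796.2 + 95.59 = 1048 mol.

1050 mol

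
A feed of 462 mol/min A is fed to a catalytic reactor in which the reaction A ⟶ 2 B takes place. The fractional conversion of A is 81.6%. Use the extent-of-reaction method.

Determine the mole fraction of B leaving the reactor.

A reacted = 0.816 × 462 = 377 mol/min; ν_A = −1, so ξ = 377/1 = 377 mol/min.
Outlet amounts (n = n₀ + ν ξ):
  A: 462 − 1(377) = 85.01
  B: 0 + 2(377) = 754
Total out = 839 mol/min; y_B = 754 / 839 = 0.8987.

0.899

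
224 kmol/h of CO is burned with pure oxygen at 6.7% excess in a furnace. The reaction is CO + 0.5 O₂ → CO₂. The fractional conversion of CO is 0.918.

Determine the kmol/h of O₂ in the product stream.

16.7 kmol/h

Stoichiometric O₂ = 0.5 × 224 = 112 kmol/h; O₂ fed = 112 × 1.067 = 119.5 kmol/h.
Fuel reacted = 0.918 × 224 → ξ = 205.6 kmol/h.
Outlet (n = n₀ + ν ξ):
  CO: 224 − 1(205.6) = 18.37
  O₂: 119.5 − 0.5(205.6) = 16.69
  CO₂: 0 + 1(205.6) = 205.6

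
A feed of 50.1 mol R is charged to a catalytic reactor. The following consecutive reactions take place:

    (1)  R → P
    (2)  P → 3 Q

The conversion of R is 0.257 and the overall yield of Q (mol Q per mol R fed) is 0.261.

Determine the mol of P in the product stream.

8.52 mol

Conversion of R: R consumed = 1ξ₁ = 0.257 × 50.1 → ξ₁ = 12.88 mol.
Yield of Q: 3ξ₂ / 50.1 = 0.261 → ξ₂ = 4.359 mol.
Outlet amounts (n = n₀ + Σ ν·ξ):
  R: 50.1 − 1(12.88) = 37.22
  P: 0 + 1(12.88) − 1(4.359) = 8.517
  Q: 0 + 3(4.359) = 13.08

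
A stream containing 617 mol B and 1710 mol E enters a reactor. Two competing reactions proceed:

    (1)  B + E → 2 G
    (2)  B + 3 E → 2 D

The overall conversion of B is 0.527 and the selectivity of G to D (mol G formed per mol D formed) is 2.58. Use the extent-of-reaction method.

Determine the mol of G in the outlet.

469 mol

Conversion of B: B consumed = 0.527 × 617 = 325.2 mol = 1ξ₁ + 1ξ₂.
Selectivity: 2ξ₁ / (2ξ₂) = 2.58 → ξ₁ = 2.58 ξ₂.
Substitute: (1·2.58 + 1) ξ₂ = 325.2 → ξ₂ = 90.83 mol, ξ₁ = 234.3 mol.
Outlet amounts (n = n₀ + Σ ν·ξ):
  B: 617 − 1(234.3) − 1(90.83) = 291.8
  E: 1710 − 1(234.3) − 3(90.83) = 1203
  G: 0 + 2(234.3) = 468.7
  D: 0 + 2(90.83) = 181.7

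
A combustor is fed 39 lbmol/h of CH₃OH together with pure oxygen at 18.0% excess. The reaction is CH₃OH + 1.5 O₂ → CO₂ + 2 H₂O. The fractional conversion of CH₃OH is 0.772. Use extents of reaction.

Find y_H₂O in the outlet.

0.489

Stoichiometric O₂ = 1.5 × 39 = 58.5 lbmol/h; O₂ fed = 58.5 × 1.180 = 69.03 lbmol/h.
Fuel reacted = 0.772 × 39 → ξ = 30.11 lbmol/h.
Outlet (n = n₀ + ν ξ):
  CH₃OH: 39 − 1(30.11) = 8.892
  O₂: 69.03 − 1.5(30.11) = 23.87
  CO₂: 0 + 1(30.11) = 30.11
  H₂O: 0 + 2(30.11) = 60.22
Total out = 123.1 lbmol/h; y_H₂O = 60.22 / 123.1 = 0.4892.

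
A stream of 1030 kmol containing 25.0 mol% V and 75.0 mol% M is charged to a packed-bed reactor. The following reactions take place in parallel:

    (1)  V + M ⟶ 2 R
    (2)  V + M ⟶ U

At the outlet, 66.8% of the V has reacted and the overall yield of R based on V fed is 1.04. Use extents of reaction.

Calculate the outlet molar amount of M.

Yield of R: 2ξ₁ / 257.5 = 1.04 → ξ₁ = 133.9 kmol.
Conversion of V: 1ξ₁ + 1ξ₂ = 0.668 × 257.5 = 172 → ξ₂ = 38.11 kmol.
Outlet amounts (n = n₀ + Σ ν·ξ):
  V: 257.5 − 1(133.9) − 1(38.11) = 85.49
  M: 772.5 − 1(133.9) − 1(38.11) = 600.5
  R: 0 + 2(133.9) = 267.8
  U: 0 + 1(38.11) = 38.11

600 kmol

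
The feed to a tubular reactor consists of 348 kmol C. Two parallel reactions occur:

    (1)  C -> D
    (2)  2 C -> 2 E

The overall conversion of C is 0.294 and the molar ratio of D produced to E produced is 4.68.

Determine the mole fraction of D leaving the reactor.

0.242

Conversion of C: C consumed = 0.294 × 348 = 102.3 kmol = 1ξ₁ + 2ξ₂.
Selectivity: 1ξ₁ / (2ξ₂) = 4.68 → ξ₁ = 9.36 ξ₂.
Substitute: (1·9.36 + 2) ξ₂ = 102.3 → ξ₂ = 9.006 kmol, ξ₁ = 84.3 kmol.
Outlet amounts (n = n₀ + Σ ν·ξ):
  C: 348 − 1(84.3) − 2(9.006) = 245.7
  D: 0 + 1(84.3) = 84.3
  E: 0 + 2(9.006) = 18.01
Total out = 348 kmol; y_D = 84.3 / 348 = 0.2422.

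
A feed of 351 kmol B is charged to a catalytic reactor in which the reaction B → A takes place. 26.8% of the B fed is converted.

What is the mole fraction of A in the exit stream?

0.268

B reacted = 0.268 × 351 = 94.07 kmol; ν_B = −1, so ξ = 94.07/1 = 94.07 kmol.
Outlet amounts (n = n₀ + ν ξ):
  B: 351 − 1(94.07) = 256.9
  A: 0 + 1(94.07) = 94.07
Total out = 351 kmol; y_A = 94.07 / 351 = 0.268.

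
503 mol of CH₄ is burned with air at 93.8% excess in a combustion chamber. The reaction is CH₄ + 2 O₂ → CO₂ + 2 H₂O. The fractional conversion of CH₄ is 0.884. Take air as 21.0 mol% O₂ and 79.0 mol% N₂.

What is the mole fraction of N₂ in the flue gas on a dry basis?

Stoichiometric O₂ = 2 × 503 = 1006 mol; O₂ fed = 1006 × 1.938 = 1950 mol.
N₂ fed = 1950 × 79/21 = 7334 mol.
Fuel reacted = 0.884 × 503 → ξ = 444.7 mol.
Outlet (n = n₀ + ν ξ):
  CH₄: 503 − 1(444.7) = 58.35
  O₂: 1950 − 2(444.7) = 1060
  N₂: 7334 (inert)
  CO₂: 0 + 1(444.7) = 444.7
  H₂O: 0 + 2(444.7) = 889.3
Dry total = 8898 mol; y_N₂ (dry) = 7334 / 8898 = 0.8243.

0.824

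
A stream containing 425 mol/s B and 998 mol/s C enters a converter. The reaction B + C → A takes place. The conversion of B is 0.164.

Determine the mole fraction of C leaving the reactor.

B reacted = 0.164 × 425 = 69.7 mol/s; ν_B = −1, so ξ = 69.7/1 = 69.7 mol/s.
Outlet amounts (n = n₀ + ν ξ):
  B: 425 − 1(69.7) = 355.3
  C: 998 − 1(69.7) = 928.3
  A: 0 + 1(69.7) = 69.7
Total out = 1353 mol/s; y_C = 928.3 / 1353 = 0.686.

0.686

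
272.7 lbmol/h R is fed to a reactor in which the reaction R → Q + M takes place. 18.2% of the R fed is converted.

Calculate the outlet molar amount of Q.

49.6 lbmol/h

R reacted = 0.182 × 272.7 = 49.63 lbmol/h; ν_R = −1, so ξ = 49.63/1 = 49.63 lbmol/h.
Outlet amounts (n = n₀ + ν ξ):
  R: 272.7 − 1(49.63) = 223.1
  Q: 0 + 1(49.63) = 49.63
  M: 0 + 1(49.63) = 49.63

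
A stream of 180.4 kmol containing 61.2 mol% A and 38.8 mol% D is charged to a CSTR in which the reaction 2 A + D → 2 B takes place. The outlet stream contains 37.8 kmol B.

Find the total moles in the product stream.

For B: n = n₀ + 2ξ → 37.8 = 0 + 2ξ, giving ξ = 18.9 kmol.
Outlet amounts (n = n₀ + ν ξ):
  A: 110.4 − 2(18.9) = 72.6
  D: 70 − 1(18.9) = 51.1
  B: 0 + 2(18.9) = 37.8
Total out = 72.6 + 51.1 + 37.8 = 161.5 kmol.

162 kmol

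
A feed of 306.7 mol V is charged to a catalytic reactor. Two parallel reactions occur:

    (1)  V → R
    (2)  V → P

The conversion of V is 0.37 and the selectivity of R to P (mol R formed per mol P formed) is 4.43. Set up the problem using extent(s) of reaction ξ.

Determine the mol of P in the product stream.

Conversion of V: V consumed = 0.37 × 306.7 = 113.5 mol = 1ξ₁ + 1ξ₂.
Selectivity: 1ξ₁ / (1ξ₂) = 4.43 → ξ₁ = 4.43 ξ₂.
Substitute: (1·4.43 + 1) ξ₂ = 113.5 → ξ₂ = 20.9 mol, ξ₁ = 92.58 mol.
Outlet amounts (n = n₀ + Σ ν·ξ):
  V: 306.7 − 1(92.58) − 1(20.9) = 193.2
  R: 0 + 1(92.58) = 92.58
  P: 0 + 1(20.9) = 20.9

20.9 mol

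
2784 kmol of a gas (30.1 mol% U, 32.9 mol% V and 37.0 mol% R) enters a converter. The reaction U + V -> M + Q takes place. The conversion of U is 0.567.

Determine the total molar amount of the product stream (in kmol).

2780 kmol

U reacted = 0.567 × 838 = 475.1 kmol; ν_U = −1, so ξ = 475.1/1 = 475.1 kmol.
Outlet amounts (n = n₀ + ν ξ):
  U: 838 − 1(475.1) = 362.8
  V: 915.9 − 1(475.1) = 440.8
  M: 0 + 1(475.1) = 475.1
  Q: 0 + 1(475.1) = 475.1
  R: 1030 (inert)
Total out = 362.8 + 440.8 + 475.1 + 475.1 + 1030 = 2784 kmol.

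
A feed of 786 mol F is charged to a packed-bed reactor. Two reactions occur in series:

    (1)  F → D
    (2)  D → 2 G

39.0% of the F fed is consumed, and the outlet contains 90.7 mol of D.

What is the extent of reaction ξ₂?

Conversion of F: F consumed = 1ξ₁ = 0.39 × 786 → ξ₁ = 306.5 mol.
D balance: n_D = 0 + 1ξ₁ − 1ξ₂ = 90.7 → ξ₂ = (1·306.5 − 90.7)/1 = 215.8 mol.
Outlet amounts (n = n₀ + Σ ν·ξ):
  F: 786 − 1(306.5) = 479.5
  D: 0 + 1(306.5) − 1(215.8) = 90.7
  G: 0 + 2(215.8) = 431.7

ξ₂ = 216 mol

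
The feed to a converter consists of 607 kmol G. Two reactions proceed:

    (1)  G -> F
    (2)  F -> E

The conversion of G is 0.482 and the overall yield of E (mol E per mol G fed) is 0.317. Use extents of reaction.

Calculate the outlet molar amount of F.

Conversion of G: G consumed = 1ξ₁ = 0.482 × 607 → ξ₁ = 292.6 kmol.
Yield of E: 1ξ₂ / 607 = 0.317 → ξ₂ = 192.4 kmol.
Outlet amounts (n = n₀ + Σ ν·ξ):
  G: 607 − 1(292.6) = 314.4
  F: 0 + 1(292.6) − 1(192.4) = 100.2
  E: 0 + 1(192.4) = 192.4

100 kmol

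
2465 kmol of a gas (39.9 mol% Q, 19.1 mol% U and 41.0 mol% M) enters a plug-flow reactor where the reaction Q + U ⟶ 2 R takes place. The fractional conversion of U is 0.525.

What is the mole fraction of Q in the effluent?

0.299

U reacted = 0.525 × 470.8 = 247.2 kmol; ν_U = −1, so ξ = 247.2/1 = 247.2 kmol.
Outlet amounts (n = n₀ + ν ξ):
  Q: 983.5 − 1(247.2) = 736.4
  U: 470.8 − 1(247.2) = 223.6
  R: 0 + 2(247.2) = 494.4
  M: 1011 (inert)
Total out = 2465 kmol; y_Q = 736.4 / 2465 = 0.2987.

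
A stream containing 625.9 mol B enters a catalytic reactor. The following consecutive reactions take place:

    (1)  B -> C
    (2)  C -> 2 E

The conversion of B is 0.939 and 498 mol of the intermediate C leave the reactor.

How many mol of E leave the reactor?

Conversion of B: B consumed = 1ξ₁ = 0.939 × 625.9 → ξ₁ = 587.7 mol.
C balance: n_C = 0 + 1ξ₁ − 1ξ₂ = 498 → ξ₂ = (1·587.7 − 498)/1 = 89.72 mol.
Outlet amounts (n = n₀ + Σ ν·ξ):
  B: 625.9 − 1(587.7) = 38.18
  C: 0 + 1(587.7) − 1(89.72) = 498
  E: 0 + 2(89.72) = 179.4

179 mol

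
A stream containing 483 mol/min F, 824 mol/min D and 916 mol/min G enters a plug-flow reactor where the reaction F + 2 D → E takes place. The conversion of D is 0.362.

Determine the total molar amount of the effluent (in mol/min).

1920 mol/min

D reacted = 0.362 × 824 = 298.3 mol/min; ν_D = −2, so ξ = 298.3/2 = 149.1 mol/min.
Outlet amounts (n = n₀ + ν ξ):
  F: 483 − 1(149.1) = 333.9
  D: 824 − 2(149.1) = 525.7
  E: 0 + 1(149.1) = 149.1
  G: 916 (inert)
Total out = 333.9 + 525.7 + 149.1 + 916 = 1925 mol/min.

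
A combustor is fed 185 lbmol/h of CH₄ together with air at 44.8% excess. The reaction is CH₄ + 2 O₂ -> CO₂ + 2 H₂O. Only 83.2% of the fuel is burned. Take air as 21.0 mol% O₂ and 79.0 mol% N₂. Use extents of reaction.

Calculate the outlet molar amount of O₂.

228 lbmol/h

Stoichiometric O₂ = 2 × 185 = 370 lbmol/h; O₂ fed = 370 × 1.448 = 535.8 lbmol/h.
N₂ fed = 535.8 × 79/21 = 2015 lbmol/h.
Fuel reacted = 0.832 × 185 → ξ = 153.9 lbmol/h.
Outlet (n = n₀ + ν ξ):
  CH₄: 185 − 1(153.9) = 31.08
  O₂: 535.8 − 2(153.9) = 227.9
  N₂: 2015 (inert)
  CO₂: 0 + 1(153.9) = 153.9
  H₂O: 0 + 2(153.9) = 307.8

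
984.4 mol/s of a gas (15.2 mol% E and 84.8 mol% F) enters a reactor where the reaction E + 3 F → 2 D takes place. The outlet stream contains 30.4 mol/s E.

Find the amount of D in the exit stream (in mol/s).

For E: n = n₀ − 1ξ → 30.4 = 149.6 − 1ξ, giving ξ = 119.2 mol/s.
Outlet amounts (n = n₀ + ν ξ):
  E: 149.6 − 1(119.2) = 30.4
  F: 834.8 − 3(119.2) = 477.1
  D: 0 + 2(119.2) = 238.5

238 mol/s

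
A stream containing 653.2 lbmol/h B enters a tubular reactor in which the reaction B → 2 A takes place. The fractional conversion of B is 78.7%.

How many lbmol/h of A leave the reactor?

1030 lbmol/h

B reacted = 0.787 × 653.2 = 514.1 lbmol/h; ν_B = −1, so ξ = 514.1/1 = 514.1 lbmol/h.
Outlet amounts (n = n₀ + ν ξ):
  B: 653.2 − 1(514.1) = 139.1
  A: 0 + 2(514.1) = 1028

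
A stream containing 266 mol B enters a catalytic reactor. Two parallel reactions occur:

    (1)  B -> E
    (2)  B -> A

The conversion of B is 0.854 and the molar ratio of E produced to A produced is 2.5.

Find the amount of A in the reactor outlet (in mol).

64.9 mol

Conversion of B: B consumed = 0.854 × 266 = 227.2 mol = 1ξ₁ + 1ξ₂.
Selectivity: 1ξ₁ / (1ξ₂) = 2.5 → ξ₁ = 2.5 ξ₂.
Substitute: (1·2.5 + 1) ξ₂ = 227.2 → ξ₂ = 64.9 mol, ξ₁ = 162.3 mol.
Outlet amounts (n = n₀ + Σ ν·ξ):
  B: 266 − 1(162.3) − 1(64.9) = 38.84
  E: 0 + 1(162.3) = 162.3
  A: 0 + 1(64.9) = 64.9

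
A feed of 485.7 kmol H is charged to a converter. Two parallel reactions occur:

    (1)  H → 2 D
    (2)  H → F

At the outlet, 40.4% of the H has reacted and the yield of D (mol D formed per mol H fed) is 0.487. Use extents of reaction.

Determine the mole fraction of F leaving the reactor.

Yield of D: 2ξ₁ / 485.7 = 0.487 → ξ₁ = 118.3 kmol.
Conversion of H: 1ξ₁ + 1ξ₂ = 0.404 × 485.7 = 196.2 → ξ₂ = 77.95 kmol.
Outlet amounts (n = n₀ + Σ ν·ξ):
  H: 485.7 − 1(118.3) − 1(77.95) = 289.5
  D: 0 + 2(118.3) = 236.5
  F: 0 + 1(77.95) = 77.95
Total out = 604 kmol; y_F = 77.95 / 604 = 0.1291.

0.129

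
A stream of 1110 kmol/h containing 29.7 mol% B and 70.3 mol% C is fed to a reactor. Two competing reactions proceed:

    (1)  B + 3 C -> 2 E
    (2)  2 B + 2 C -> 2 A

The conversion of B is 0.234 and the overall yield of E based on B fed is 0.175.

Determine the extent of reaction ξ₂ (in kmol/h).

ξ₂ = 24.1 kmol/h

Yield of E: 2ξ₁ / 329.7 = 0.175 → ξ₁ = 28.85 kmol/h.
Conversion of B: 1ξ₁ + 2ξ₂ = 0.234 × 329.7 = 77.14 → ξ₂ = 24.15 kmol/h.
Outlet amounts (n = n₀ + Σ ν·ξ):
  B: 329.7 − 1(28.85) − 2(24.15) = 252.5
  C: 780.3 − 3(28.85) − 2(24.15) = 645.5
  E: 0 + 2(28.85) = 57.69
  A: 0 + 2(24.15) = 48.3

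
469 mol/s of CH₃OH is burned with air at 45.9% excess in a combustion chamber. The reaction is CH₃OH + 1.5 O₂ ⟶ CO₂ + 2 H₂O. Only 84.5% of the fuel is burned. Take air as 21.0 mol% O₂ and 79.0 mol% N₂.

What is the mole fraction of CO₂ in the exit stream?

Stoichiometric O₂ = 1.5 × 469 = 703.5 mol/s; O₂ fed = 703.5 × 1.459 = 1026 mol/s.
N₂ fed = 1026 × 79/21 = 3861 mol/s.
Fuel reacted = 0.845 × 469 → ξ = 396.3 mol/s.
Outlet (n = n₀ + ν ξ):
  CH₃OH: 469 − 1(396.3) = 72.69
  O₂: 1026 − 1.5(396.3) = 431.9
  N₂: 3861 (inert)
  CO₂: 0 + 1(396.3) = 396.3
  H₂O: 0 + 2(396.3) = 792.6
Total out = 5555 mol/s; y_CO₂ = 396.3 / 5555 = 0.07134.

0.0713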